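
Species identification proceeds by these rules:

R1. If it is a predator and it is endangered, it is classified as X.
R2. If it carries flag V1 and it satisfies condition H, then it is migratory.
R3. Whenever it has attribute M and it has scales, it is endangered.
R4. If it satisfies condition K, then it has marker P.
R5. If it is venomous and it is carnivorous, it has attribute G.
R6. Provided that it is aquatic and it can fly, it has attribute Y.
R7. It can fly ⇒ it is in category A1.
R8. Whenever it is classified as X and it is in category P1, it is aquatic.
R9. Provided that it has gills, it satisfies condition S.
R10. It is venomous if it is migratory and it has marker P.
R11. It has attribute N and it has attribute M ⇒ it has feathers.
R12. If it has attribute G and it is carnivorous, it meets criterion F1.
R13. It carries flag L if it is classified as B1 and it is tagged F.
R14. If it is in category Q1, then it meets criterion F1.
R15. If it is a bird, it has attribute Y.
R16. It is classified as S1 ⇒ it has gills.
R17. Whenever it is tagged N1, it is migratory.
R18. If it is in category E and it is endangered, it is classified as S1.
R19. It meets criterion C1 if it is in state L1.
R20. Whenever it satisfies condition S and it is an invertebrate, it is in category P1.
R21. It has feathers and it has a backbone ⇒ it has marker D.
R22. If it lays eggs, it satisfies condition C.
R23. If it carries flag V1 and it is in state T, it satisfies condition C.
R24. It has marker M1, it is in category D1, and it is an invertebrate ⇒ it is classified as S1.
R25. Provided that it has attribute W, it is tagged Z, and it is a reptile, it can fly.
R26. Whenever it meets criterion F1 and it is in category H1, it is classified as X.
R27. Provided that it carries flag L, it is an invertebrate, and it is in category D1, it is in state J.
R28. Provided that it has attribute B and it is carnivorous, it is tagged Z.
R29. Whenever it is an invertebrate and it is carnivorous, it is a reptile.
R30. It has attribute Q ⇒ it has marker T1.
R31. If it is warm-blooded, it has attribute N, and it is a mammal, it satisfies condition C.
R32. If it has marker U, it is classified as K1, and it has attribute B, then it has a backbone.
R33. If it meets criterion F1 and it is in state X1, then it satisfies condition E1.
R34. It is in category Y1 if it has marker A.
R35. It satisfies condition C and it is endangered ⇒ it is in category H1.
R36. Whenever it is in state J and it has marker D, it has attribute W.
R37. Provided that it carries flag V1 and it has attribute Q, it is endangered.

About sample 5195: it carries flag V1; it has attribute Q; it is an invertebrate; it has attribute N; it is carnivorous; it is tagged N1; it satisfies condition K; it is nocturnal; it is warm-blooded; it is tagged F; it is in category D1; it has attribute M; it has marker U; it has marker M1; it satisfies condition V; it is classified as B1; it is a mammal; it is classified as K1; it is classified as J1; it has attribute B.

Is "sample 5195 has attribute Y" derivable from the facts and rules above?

By R4 (it satisfies condition K): it has marker P.
By R11 (it has attribute N, it has attribute M): it has feathers.
By R13 (it is classified as B1, it is tagged F): it carries flag L.
By R17 (it is tagged N1): it is migratory.
By R24 (it has marker M1, it is in category D1, it is an invertebrate): it is classified as S1.
By R27 (it carries flag L, it is an invertebrate, it is in category D1): it is in state J.
By R28 (it has attribute B, it is carnivorous): it is tagged Z.
By R29 (it is an invertebrate, it is carnivorous): it is a reptile.
By R31 (it is warm-blooded, it has attribute N, it is a mammal): it satisfies condition C.
By R32 (it has marker U, it is classified as K1, it has attribute B): it has a backbone.
By R37 (it carries flag V1, it has attribute Q): it is endangered.
By R10 (it is migratory, it has marker P): it is venomous.
By R16 (it is classified as S1): it has gills.
By R21 (it has feathers, it has a backbone): it has marker D.
By R35 (it satisfies condition C, it is endangered): it is in category H1.
By R36 (it is in state J, it has marker D): it has attribute W.
By R5 (it is venomous, it is carnivorous): it has attribute G.
By R9 (it has gills): it satisfies condition S.
By R12 (it has attribute G, it is carnivorous): it meets criterion F1.
By R20 (it satisfies condition S, it is an invertebrate): it is in category P1.
By R25 (it has attribute W, it is tagged Z, it is a reptile): it can fly.
By R26 (it meets criterion F1, it is in category H1): it is classified as X.
By R8 (it is classified as X, it is in category P1): it is aquatic.
By R6 (it is aquatic, it can fly): it has attribute Y.

Yes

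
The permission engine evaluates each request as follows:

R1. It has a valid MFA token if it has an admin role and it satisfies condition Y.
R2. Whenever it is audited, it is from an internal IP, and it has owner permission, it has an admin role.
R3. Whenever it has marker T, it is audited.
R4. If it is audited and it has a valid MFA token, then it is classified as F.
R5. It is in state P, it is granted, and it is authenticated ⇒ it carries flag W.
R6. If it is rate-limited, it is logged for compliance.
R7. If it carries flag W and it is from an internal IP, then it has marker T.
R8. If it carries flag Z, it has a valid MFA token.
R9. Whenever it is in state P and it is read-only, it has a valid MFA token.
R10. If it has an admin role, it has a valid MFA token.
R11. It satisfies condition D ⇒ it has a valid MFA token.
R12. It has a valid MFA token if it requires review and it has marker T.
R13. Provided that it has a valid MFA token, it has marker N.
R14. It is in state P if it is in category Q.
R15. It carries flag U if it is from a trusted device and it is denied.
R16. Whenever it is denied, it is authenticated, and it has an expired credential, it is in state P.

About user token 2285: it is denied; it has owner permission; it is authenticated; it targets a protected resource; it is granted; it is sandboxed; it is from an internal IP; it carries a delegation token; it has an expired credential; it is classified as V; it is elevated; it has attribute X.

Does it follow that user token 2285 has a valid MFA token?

Yes

By R16 (it is denied, it is authenticated, it has an expired credential): it is in state P.
By R5 (it is in state P, it is granted, it is authenticated): it carries flag W.
By R7 (it carries flag W, it is from an internal IP): it has marker T.
By R3 (it has marker T): it is audited.
By R2 (it is audited, it is from an internal IP, it has owner permission): it has an admin role.
By R10 (it has an admin role): it has a valid MFA token.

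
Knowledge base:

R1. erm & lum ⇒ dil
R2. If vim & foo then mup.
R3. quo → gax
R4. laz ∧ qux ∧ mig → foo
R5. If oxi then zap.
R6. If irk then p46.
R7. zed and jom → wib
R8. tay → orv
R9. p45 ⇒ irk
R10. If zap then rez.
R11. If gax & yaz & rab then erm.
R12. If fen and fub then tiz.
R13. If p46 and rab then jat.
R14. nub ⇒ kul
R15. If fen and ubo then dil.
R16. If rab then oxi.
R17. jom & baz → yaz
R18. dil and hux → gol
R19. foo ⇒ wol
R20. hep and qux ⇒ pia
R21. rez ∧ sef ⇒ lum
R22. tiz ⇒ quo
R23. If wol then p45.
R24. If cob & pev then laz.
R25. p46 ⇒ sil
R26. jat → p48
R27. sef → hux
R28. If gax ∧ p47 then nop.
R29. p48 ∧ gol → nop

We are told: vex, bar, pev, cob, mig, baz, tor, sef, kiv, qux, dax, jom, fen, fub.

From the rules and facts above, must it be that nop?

No

Forward chaining from the given facts derives: tiz, yaz, quo, laz, hux, gax, foo, wol, p45, irk, p46, sil.
Rules concluding nop: R28 needs p47; R29 needs p48 — none of these are established.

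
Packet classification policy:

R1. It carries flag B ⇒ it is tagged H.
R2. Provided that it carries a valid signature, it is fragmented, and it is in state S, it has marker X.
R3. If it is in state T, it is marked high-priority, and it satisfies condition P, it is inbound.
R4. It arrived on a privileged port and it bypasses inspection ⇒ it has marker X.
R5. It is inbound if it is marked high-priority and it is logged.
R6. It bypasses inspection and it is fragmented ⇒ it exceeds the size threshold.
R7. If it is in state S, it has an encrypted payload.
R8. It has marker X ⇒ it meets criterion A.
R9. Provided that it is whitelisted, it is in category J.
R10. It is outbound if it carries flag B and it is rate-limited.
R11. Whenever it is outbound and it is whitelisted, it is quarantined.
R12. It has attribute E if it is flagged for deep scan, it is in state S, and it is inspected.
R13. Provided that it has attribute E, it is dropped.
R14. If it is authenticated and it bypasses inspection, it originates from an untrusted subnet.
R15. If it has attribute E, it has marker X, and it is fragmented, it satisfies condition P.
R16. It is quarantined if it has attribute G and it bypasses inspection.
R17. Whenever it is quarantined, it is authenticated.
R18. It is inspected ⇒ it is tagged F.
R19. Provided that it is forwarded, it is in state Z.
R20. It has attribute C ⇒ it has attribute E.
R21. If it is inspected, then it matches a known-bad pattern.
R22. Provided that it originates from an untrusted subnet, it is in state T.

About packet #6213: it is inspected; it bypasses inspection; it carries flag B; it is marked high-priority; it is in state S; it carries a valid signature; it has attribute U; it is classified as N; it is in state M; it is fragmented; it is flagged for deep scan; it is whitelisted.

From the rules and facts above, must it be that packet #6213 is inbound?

No

Forward chaining from the given facts derives: is tagged H, has marker X, exceeds the size threshold, has an encrypted payload, meets criterion A, is in category J, has attribute E, is dropped, satisfies condition P, is tagged F, matches a known-bad pattern.
Rules concluding "it is inbound": R3 needs "it is in state T"; R5 needs "it is logged" — none of these are established.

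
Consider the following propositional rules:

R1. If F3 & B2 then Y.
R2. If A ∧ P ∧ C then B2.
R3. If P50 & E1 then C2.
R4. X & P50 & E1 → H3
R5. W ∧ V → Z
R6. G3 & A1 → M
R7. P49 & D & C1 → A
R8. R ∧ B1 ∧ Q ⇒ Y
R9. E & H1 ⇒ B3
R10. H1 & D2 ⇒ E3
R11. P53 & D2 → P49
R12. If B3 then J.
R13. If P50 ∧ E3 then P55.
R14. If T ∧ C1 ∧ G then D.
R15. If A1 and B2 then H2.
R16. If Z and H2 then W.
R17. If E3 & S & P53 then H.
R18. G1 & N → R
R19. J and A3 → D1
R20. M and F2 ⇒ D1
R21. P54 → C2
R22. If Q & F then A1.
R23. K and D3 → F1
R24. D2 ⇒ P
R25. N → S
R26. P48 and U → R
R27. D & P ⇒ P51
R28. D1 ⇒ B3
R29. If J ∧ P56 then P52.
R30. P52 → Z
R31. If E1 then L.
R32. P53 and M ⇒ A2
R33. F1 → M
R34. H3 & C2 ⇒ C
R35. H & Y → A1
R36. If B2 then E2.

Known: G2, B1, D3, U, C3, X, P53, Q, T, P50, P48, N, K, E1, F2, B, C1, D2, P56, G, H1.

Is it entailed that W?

C2  (by R3: P50, E1)
H3  (by R4: X, P50, E1)
E3  (by R10: H1, D2)
P49  (by R11: P53, D2)
D  (by R14: T, C1, G)
F1  (by R23: K, D3)
P  (by R24: D2)
S  (by R25: N)
R  (by R26: P48, U)
M  (by R33: F1)
C  (by R34: H3, C2)
A  (by R7: P49, D, C1)
Y  (by R8: R, B1, Q)
H  (by R17: E3, S, P53)
D1  (by R20: M, F2)
B3  (by R28: D1)
A1  (by R35: H, Y)
B2  (by R2: A, P, C)
J  (by R12: B3)
H2  (by R15: A1, B2)
P52  (by R29: J, P56)
Z  (by R30: P52)
W  (by R16: Z, H2)

Yes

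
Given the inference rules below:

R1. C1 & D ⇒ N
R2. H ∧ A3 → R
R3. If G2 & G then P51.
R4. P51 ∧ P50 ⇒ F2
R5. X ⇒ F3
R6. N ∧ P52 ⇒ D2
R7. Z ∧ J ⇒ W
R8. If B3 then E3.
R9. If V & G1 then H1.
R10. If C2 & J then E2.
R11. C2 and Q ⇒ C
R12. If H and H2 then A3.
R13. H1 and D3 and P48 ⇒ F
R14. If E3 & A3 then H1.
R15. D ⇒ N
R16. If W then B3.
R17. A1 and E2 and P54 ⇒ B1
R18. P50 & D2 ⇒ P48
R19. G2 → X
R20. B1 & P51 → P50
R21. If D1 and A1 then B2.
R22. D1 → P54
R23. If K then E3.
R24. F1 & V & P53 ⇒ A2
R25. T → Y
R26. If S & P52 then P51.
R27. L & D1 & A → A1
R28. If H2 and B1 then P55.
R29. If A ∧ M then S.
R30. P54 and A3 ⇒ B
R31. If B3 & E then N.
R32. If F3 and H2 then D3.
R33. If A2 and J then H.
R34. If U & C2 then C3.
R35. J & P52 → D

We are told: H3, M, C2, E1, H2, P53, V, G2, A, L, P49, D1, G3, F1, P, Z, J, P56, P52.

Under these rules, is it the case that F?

W  (by R7: Z, J)
E2  (by R10: C2, J)
B3  (by R16: W)
X  (by R19: G2)
P54  (by R22: D1)
A2  (by R24: F1, V, P53)
A1  (by R27: L, D1, A)
S  (by R29: A, M)
H  (by R33: A2, J)
D  (by R35: J, P52)
F3  (by R5: X)
E3  (by R8: B3)
A3  (by R12: H, H2)
H1  (by R14: E3, A3)
N  (by R15: D)
B1  (by R17: A1, E2, P54)
P51  (by R26: S, P52)
D3  (by R32: F3, H2)
D2  (by R6: N, P52)
P50  (by R20: B1, P51)
P48  (by R18: P50, D2)
F  (by R13: H1, D3, P48)

Yes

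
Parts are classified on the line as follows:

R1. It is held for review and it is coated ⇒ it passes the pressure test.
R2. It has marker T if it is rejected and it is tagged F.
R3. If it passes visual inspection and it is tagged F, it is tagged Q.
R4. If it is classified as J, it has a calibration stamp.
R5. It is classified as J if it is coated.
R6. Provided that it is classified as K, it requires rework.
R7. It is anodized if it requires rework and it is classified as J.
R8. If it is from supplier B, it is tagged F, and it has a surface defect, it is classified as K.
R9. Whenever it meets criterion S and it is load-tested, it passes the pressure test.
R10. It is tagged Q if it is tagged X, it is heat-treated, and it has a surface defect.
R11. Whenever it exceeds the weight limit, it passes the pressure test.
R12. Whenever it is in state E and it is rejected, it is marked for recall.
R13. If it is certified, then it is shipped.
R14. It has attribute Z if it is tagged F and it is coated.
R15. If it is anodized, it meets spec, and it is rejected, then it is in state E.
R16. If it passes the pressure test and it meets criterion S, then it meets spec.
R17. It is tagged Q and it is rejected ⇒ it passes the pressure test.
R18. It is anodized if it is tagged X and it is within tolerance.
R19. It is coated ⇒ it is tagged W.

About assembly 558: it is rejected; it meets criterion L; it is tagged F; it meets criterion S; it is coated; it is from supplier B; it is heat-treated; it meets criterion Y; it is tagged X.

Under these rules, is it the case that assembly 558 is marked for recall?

No

Forward chaining from the given facts derives: has marker T, is classified as J, has attribute Z, is tagged W, has a calibration stamp.
The only rule concluding "it is marked for recall" is R12, which needs "it is in state E"; that is never established.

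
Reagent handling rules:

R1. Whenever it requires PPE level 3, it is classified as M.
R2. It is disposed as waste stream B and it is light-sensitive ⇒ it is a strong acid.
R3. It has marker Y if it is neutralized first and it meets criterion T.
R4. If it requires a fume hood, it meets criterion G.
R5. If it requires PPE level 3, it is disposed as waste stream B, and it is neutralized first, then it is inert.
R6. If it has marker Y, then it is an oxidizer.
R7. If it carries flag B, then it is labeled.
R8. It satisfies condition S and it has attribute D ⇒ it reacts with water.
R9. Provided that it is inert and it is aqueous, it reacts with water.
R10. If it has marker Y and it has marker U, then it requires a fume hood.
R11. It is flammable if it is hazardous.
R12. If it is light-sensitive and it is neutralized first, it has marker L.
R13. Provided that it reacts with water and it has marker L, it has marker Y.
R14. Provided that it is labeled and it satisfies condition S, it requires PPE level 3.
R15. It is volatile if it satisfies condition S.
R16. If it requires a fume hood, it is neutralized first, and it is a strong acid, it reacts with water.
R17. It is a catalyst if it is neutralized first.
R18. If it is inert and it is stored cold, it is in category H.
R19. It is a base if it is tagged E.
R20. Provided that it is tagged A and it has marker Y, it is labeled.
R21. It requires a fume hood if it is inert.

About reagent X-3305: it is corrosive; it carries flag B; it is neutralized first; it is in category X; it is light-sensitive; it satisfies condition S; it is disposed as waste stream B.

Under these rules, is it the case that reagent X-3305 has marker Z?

Forward chaining from the given facts derives: is a strong acid, is labeled, has marker L, requires PPE level 3, is volatile, is a catalyst, is classified as M, is inert, requires a fume hood, meets criterion G, reacts with water, has marker Y, is an oxidizer.
No rule has "it has marker Z" as its conclusion, and it is not among the given facts.

No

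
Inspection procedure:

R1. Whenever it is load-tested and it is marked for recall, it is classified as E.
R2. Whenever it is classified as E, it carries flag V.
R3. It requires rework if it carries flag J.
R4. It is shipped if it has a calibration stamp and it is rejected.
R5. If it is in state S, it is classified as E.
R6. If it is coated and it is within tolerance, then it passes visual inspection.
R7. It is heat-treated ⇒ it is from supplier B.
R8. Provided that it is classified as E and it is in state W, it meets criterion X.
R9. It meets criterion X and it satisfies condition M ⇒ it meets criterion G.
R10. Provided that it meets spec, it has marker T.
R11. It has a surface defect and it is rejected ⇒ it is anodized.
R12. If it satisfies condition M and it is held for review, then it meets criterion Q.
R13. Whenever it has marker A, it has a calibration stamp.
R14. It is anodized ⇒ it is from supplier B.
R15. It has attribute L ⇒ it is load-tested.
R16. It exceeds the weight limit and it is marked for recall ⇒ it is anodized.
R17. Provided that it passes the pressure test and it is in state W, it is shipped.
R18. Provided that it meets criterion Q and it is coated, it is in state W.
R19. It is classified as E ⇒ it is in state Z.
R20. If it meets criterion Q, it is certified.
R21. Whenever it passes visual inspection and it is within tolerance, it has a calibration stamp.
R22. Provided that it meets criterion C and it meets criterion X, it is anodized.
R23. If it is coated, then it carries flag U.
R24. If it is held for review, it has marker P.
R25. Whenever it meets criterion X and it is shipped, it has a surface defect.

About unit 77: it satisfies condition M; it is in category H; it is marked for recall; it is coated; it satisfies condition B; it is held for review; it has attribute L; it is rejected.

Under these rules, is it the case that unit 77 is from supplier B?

No

Forward chaining from the given facts derives: meets criterion Q, is load-tested, is in state W, is certified, carries flag U, has marker P, is classified as E, carries flag V, meets criterion X, meets criterion G, is in state Z.
Rules concluding "it is from supplier B": R7 needs "it is heat-treated"; R14 needs "it is anodized" — none of these are established.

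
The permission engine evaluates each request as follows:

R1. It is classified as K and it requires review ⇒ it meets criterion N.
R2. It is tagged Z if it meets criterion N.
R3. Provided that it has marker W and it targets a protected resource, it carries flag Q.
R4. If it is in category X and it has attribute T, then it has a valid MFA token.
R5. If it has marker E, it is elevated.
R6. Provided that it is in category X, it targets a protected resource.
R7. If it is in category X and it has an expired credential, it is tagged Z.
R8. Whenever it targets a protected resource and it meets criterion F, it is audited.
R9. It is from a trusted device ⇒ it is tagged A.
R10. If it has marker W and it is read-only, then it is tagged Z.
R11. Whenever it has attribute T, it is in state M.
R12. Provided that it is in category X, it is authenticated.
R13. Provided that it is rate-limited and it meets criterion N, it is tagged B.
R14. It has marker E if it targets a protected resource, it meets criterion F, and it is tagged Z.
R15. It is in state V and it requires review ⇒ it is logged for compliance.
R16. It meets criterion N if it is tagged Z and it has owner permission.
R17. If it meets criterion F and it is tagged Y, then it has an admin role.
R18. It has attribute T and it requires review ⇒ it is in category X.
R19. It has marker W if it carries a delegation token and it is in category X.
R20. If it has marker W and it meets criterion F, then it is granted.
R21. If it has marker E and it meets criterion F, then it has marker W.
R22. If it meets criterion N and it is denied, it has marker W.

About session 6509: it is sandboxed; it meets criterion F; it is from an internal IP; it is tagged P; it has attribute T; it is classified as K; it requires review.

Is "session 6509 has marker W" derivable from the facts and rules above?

Yes

By R1 (it is classified as K, it requires review): it meets criterion N.
By R2 (it meets criterion N): it is tagged Z.
By R18 (it has attribute T, it requires review): it is in category X.
By R6 (it is in category X): it targets a protected resource.
By R14 (it targets a protected resource, it meets criterion F, it is tagged Z): it has marker E.
By R21 (it has marker E, it meets criterion F): it has marker W.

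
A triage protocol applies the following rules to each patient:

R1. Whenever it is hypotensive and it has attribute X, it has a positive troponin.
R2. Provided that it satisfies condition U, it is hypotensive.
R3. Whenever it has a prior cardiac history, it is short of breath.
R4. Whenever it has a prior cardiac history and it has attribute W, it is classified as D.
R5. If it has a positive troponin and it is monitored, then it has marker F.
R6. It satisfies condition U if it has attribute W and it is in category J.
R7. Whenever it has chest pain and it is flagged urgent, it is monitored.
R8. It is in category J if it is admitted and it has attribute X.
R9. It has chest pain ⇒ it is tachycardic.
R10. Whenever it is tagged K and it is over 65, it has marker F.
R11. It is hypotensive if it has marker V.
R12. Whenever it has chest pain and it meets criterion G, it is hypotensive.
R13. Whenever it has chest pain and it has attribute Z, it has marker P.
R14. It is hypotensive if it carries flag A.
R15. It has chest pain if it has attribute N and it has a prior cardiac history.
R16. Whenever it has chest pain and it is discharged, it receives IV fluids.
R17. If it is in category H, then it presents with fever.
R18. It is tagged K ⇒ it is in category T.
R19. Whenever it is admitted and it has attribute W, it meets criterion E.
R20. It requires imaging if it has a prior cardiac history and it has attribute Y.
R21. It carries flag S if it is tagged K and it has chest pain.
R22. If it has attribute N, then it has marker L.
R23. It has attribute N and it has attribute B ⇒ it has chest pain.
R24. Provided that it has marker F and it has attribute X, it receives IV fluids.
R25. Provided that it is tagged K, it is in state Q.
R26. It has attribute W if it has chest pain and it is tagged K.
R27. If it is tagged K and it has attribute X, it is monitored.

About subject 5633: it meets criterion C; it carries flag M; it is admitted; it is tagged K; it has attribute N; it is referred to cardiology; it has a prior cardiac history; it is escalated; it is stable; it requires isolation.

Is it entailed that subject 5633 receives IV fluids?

No

Forward chaining from the given facts derives: is short of breath, has chest pain, is in category T, carries flag S, has marker L, is in state Q, has attribute W, is classified as D, is tachycardic, meets criterion E.
Rules concluding "it receives IV fluids": R16 needs "it is discharged"; R24 needs "it has marker F" — none of these are established.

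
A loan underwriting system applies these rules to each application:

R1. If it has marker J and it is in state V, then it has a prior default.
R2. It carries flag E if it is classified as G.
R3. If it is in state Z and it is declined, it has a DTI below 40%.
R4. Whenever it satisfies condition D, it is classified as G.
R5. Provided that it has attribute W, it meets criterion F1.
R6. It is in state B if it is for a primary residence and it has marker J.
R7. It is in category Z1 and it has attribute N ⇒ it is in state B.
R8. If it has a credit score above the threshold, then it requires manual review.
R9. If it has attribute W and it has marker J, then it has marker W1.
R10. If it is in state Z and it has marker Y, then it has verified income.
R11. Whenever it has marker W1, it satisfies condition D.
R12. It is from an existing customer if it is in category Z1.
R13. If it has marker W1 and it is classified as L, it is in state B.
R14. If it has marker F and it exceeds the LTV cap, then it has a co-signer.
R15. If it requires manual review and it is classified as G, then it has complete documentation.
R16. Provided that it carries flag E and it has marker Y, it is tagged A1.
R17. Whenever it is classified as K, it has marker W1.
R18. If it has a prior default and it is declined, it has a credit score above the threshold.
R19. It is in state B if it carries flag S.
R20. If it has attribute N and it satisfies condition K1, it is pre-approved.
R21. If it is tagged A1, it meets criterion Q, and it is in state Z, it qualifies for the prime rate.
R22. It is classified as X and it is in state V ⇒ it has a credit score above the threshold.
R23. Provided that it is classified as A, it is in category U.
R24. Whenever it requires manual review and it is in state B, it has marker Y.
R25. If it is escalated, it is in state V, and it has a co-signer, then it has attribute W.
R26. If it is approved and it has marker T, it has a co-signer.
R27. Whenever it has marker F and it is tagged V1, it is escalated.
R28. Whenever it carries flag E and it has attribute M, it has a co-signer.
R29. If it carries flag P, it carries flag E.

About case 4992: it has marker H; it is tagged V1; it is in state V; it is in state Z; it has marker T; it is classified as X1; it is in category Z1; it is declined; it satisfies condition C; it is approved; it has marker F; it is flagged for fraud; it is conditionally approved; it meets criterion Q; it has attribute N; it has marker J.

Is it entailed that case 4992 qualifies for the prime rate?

By R1 (it has marker J, it is in state V): it has a prior default.
By R7 (it is in category Z1, it has attribute N): it is in state B.
By R18 (it has a prior default, it is declined): it has a credit score above the threshold.
By R26 (it is approved, it has marker T): it has a co-signer.
By R27 (it has marker F, it is tagged V1): it is escalated.
By R8 (it has a credit score above the threshold): it requires manual review.
By R24 (it requires manual review, it is in state B): it has marker Y.
By R25 (it is escalated, it is in state V, it has a co-signer): it has attribute W.
By R9 (it has attribute W, it has marker J): it has marker W1.
By R11 (it has marker W1): it satisfies condition D.
By R4 (it satisfies condition D): it is classified as G.
By R2 (it is classified as G): it carries flag E.
By R16 (it carries flag E, it has marker Y): it is tagged A1.
By R21 (it is tagged A1, it meets criterion Q, it is in state Z): it qualifies for the prime rate.

Yes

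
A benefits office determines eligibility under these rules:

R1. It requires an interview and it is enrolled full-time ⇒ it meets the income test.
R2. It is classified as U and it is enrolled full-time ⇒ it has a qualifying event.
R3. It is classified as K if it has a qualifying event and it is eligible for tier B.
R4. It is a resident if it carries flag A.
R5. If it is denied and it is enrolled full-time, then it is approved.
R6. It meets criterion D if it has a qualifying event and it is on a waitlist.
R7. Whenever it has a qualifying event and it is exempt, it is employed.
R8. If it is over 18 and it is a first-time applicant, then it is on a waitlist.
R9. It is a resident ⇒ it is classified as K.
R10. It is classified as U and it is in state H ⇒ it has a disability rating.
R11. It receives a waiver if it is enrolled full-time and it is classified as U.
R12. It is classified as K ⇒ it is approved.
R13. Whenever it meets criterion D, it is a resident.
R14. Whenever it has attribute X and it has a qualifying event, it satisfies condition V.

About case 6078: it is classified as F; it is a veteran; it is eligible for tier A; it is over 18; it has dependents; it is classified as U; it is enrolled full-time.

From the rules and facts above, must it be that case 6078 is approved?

No

Forward chaining from the given facts derives: has a qualifying event, receives a waiver.
Rules concluding "it is approved": R5 needs "it is denied"; R12 needs "it is classified as K" — none of these are established.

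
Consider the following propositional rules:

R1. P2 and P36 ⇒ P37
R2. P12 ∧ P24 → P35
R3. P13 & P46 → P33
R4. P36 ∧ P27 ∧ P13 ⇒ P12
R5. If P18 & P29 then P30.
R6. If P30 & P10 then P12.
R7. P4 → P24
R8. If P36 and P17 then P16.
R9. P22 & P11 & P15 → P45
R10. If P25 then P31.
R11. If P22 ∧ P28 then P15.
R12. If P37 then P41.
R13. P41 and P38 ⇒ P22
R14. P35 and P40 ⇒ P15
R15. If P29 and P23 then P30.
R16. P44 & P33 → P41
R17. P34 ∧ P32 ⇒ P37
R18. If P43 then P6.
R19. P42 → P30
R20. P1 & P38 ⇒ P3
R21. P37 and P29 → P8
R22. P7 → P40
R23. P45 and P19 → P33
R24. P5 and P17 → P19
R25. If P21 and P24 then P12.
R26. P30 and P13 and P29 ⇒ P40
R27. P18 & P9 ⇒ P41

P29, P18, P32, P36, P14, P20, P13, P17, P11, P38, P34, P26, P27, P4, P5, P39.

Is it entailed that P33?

P12  (by R4: P36, P27, P13)
P30  (by R5: P18, P29)
P24  (by R7: P4)
P37  (by R17: P34, P32)
P19  (by R24: P5, P17)
P40  (by R26: P30, P13, P29)
P35  (by R2: P12, P24)
P41  (by R12: P37)
P22  (by R13: P41, P38)
P15  (by R14: P35, P40)
P45  (by R9: P22, P11, P15)
P33  (by R23: P45, P19)

Yes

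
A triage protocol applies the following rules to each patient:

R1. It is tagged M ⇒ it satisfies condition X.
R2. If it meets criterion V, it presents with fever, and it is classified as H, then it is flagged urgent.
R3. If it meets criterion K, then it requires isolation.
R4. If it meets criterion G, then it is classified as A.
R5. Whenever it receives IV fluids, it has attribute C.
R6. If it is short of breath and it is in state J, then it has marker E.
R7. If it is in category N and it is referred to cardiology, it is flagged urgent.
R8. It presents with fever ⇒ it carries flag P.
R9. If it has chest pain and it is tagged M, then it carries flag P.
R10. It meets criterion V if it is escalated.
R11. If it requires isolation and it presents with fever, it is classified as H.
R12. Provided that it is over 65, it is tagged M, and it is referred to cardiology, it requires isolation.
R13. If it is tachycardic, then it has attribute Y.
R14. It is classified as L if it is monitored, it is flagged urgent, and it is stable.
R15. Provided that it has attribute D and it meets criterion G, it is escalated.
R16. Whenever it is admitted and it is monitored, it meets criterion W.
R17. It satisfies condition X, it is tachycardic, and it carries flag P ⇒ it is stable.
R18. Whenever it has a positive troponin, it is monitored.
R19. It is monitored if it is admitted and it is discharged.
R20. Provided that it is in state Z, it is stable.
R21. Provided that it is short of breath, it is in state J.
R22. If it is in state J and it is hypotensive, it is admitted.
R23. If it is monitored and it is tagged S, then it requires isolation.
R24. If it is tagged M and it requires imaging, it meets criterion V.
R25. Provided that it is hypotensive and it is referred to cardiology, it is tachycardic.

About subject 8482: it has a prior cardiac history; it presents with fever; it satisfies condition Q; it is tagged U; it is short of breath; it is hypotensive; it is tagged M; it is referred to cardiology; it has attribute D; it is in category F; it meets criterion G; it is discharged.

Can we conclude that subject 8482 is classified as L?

Forward chaining from the given facts derives: satisfies condition X, is classified as A, carries flag P, is escalated, is in state J, is admitted, is tachycardic, has marker E, meets criterion V, has attribute Y, is stable, is monitored, meets criterion W.
The only rule concluding "it is classified as L" is R14, which needs "it is flagged urgent"; that is never established.

No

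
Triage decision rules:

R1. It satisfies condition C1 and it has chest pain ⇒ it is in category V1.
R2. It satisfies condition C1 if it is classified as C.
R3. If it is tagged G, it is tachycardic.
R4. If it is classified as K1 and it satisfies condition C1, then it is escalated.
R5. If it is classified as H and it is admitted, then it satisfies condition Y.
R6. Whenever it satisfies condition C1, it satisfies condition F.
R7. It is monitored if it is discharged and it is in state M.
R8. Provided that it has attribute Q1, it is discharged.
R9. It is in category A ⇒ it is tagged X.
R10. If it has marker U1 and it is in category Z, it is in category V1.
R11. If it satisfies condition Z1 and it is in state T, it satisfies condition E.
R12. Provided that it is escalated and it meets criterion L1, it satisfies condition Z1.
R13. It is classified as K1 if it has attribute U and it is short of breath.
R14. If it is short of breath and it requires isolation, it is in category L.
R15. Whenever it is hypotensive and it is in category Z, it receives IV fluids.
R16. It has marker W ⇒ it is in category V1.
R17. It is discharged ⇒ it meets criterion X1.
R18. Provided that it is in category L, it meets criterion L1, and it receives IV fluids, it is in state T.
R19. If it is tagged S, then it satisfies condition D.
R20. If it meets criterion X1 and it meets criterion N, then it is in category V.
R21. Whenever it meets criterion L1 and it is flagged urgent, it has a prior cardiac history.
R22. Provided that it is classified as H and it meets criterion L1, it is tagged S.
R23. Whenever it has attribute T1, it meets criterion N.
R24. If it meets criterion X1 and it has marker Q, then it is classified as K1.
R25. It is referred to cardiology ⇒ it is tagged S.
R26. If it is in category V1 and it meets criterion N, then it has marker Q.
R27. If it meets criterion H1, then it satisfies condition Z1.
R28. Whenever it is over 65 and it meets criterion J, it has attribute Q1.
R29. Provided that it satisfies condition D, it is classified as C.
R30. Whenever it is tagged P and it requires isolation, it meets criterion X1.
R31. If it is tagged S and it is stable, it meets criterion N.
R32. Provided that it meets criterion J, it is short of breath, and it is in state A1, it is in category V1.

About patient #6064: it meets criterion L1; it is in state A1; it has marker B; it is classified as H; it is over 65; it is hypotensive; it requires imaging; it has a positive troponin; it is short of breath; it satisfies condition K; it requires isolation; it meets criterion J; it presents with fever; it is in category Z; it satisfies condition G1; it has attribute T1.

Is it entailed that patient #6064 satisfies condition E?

By R14 (it is short of breath, it requires isolation): it is in category L.
By R15 (it is hypotensive, it is in category Z): it receives IV fluids.
By R18 (it is in category L, it meets criterion L1, it receives IV fluids): it is in state T.
By R22 (it is classified as H, it meets criterion L1): it is tagged S.
By R23 (it has attribute T1): it meets criterion N.
By R28 (it is over 65, it meets criterion J): it has attribute Q1.
By R32 (it meets criterion J, it is short of breath, it is in state A1): it is in category V1.
By R8 (it has attribute Q1): it is discharged.
By R17 (it is discharged): it meets criterion X1.
By R19 (it is tagged S): it satisfies condition D.
By R26 (it is in category V1, it meets criterion N): it has marker Q.
By R29 (it satisfies condition D): it is classified as C.
By R2 (it is classified as C): it satisfies condition C1.
By R24 (it meets criterion X1, it has marker Q): it is classified as K1.
By R4 (it is classified as K1, it satisfies condition C1): it is escalated.
By R12 (it is escalated, it meets criterion L1): it satisfies condition Z1.
By R11 (it satisfies condition Z1, it is in state T): it satisfies condition E.

Yes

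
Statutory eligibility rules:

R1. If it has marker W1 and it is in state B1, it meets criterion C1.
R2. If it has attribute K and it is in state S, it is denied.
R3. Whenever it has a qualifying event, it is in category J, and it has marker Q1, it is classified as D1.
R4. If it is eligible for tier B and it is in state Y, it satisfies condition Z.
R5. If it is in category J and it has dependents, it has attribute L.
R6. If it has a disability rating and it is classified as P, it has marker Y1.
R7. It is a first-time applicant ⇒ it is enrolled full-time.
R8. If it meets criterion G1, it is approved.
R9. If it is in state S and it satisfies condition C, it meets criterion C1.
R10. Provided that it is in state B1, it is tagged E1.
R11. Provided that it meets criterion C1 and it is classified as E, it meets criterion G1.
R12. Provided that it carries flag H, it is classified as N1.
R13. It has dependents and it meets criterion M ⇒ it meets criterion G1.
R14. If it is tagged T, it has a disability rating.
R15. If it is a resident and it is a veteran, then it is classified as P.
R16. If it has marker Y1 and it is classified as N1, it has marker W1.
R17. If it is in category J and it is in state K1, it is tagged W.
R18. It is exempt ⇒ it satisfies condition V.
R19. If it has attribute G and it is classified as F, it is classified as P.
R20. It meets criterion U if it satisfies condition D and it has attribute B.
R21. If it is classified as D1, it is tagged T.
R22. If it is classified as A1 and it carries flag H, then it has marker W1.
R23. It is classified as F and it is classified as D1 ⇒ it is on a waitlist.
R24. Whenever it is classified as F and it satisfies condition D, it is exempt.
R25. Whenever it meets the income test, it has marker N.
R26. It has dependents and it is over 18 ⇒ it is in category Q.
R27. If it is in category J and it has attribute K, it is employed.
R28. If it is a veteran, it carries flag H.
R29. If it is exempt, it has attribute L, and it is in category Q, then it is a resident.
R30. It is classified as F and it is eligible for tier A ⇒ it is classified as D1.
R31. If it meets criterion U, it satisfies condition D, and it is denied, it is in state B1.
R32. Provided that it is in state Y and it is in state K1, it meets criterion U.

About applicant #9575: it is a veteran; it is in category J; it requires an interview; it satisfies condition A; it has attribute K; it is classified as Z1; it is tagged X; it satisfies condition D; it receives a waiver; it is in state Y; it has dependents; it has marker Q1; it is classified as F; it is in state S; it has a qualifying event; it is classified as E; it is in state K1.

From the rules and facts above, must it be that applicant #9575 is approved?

Forward chaining from the given facts derives: is denied, is classified as D1, has attribute L, is tagged W, is tagged T, is on a waitlist, is exempt, is employed, carries flag H, meets criterion U, is classified as N1, has a disability rating, satisfies condition V, is in state B1, is tagged E1.
The only rule concluding "it is approved" is R8, which needs "it meets criterion G1"; that is never established.

No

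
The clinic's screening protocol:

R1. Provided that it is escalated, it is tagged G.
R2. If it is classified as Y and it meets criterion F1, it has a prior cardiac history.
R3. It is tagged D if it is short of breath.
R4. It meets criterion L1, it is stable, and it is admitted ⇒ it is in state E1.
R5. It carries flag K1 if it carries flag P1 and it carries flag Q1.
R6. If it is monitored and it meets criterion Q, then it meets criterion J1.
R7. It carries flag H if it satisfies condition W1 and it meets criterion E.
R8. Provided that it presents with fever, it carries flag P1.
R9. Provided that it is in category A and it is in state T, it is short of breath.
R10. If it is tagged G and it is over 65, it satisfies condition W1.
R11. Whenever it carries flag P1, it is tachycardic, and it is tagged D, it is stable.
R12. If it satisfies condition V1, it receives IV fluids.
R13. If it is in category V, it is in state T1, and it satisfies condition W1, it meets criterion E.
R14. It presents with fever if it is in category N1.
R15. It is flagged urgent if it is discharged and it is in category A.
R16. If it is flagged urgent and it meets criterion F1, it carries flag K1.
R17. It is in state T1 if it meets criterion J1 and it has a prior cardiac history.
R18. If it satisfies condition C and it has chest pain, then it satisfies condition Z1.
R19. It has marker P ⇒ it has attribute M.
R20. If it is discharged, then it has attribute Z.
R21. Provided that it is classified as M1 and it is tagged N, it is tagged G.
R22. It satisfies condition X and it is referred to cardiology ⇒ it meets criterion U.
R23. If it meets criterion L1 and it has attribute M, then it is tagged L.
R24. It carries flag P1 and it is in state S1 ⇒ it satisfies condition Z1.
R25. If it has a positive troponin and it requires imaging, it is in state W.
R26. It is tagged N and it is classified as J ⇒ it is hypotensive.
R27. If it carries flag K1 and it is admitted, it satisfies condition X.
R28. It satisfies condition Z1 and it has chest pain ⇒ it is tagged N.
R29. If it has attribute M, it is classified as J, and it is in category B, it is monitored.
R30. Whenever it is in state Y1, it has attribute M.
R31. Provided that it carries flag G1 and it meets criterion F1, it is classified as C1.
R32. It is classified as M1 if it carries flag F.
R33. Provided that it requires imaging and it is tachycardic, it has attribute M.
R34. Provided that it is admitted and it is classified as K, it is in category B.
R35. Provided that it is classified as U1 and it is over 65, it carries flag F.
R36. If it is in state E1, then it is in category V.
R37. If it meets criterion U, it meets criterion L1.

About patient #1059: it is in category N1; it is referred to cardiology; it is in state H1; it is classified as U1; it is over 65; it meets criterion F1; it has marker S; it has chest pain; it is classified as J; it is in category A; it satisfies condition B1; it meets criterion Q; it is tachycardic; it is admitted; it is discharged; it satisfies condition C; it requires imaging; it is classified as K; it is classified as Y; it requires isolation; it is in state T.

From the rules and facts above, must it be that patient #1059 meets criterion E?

Yes

By R2 (it is classified as Y, it meets criterion F1): it has a prior cardiac history.
By R9 (it is in category A, it is in state T): it is short of breath.
By R14 (it is in category N1): it presents with fever.
By R15 (it is discharged, it is in category A): it is flagged urgent.
By R16 (it is flagged urgent, it meets criterion F1): it carries flag K1.
By R18 (it satisfies condition C, it has chest pain): it satisfies condition Z1.
By R27 (it carries flag K1, it is admitted): it satisfies condition X.
By R28 (it satisfies condition Z1, it has chest pain): it is tagged N.
By R33 (it requires imaging, it is tachycardic): it has attribute M.
By R34 (it is admitted, it is classified as K): it is in category B.
By R35 (it is classified as U1, it is over 65): it carries flag F.
By R3 (it is short of breath): it is tagged D.
By R8 (it presents with fever): it carries flag P1.
By R11 (it carries flag P1, it is tachycardic, it is tagged D): it is stable.
By R22 (it satisfies condition X, it is referred to cardiology): it meets criterion U.
By R29 (it has attribute M, it is classified as J, it is in category B): it is monitored.
By R32 (it carries flag F): it is classified as M1.
By R37 (it meets criterion U): it meets criterion L1.
By R4 (it meets criterion L1, it is stable, it is admitted): it is in state E1.
By R6 (it is monitored, it meets criterion Q): it meets criterion J1.
By R17 (it meets criterion J1, it has a prior cardiac history): it is in state T1.
By R21 (it is classified as M1, it is tagged N): it is tagged G.
By R36 (it is in state E1): it is in category V.
By R10 (it is tagged G, it is over 65): it satisfies condition W1.
By R13 (it is in category V, it is in state T1, it satisfies condition W1): it meets criterion E.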